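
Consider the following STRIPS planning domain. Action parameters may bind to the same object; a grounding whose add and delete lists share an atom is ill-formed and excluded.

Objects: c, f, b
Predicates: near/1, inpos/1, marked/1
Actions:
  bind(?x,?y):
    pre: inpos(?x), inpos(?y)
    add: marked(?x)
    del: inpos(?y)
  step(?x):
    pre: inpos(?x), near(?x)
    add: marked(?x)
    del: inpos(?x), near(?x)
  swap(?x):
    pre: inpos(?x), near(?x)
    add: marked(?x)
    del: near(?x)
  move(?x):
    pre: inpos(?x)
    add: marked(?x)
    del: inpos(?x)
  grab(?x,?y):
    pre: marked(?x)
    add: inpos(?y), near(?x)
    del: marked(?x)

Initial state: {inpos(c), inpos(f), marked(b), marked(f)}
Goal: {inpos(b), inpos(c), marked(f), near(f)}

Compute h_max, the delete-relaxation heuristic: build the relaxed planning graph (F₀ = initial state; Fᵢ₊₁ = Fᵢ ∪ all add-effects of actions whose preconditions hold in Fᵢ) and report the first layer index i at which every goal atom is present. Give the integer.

F0 = init (4 atoms)
F1 = F0 ∪ {inpos(b), marked(c), near(b), near(f)}  (8 atoms)
goal ⊆ F1  ⇒  h_max = 1

1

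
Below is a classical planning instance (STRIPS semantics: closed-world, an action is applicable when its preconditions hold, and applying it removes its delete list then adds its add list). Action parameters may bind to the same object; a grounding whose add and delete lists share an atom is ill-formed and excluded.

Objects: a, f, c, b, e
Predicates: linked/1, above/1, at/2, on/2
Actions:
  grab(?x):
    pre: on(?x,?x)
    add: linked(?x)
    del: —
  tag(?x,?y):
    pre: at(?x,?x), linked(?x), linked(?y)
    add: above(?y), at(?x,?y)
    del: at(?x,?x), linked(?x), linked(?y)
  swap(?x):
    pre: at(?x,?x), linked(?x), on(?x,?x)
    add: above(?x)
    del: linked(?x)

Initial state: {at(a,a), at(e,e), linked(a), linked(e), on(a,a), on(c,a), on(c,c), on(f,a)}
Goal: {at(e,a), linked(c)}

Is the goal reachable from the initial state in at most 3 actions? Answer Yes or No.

1. grab(c)  →  {at(a,a), at(e,e), linked(a), linked(c), linked(e), on(a,a), on(c,a), on(c,c), on(f,a)}
2. tag(e,a)  →  {above(a), at(a,a), at(e,a), linked(c), on(a,a), on(c,a), on(c,c), on(f,a)}
optimal plan length = 2; 2 ≤ 3

Yes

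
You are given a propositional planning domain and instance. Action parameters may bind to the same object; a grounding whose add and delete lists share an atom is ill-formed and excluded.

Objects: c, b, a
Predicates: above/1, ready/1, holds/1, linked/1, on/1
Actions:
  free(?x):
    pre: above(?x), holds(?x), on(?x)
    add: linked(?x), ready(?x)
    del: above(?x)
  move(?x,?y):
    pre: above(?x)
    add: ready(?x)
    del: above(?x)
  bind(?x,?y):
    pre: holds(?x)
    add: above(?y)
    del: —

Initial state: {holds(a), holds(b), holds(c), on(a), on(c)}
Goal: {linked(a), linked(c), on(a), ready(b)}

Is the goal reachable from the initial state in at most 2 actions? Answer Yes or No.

No

1. bind(c,c)  →  {above(c), holds(a), holds(b), holds(c), on(a), on(c)}
2. free(c)  →  {holds(a), holds(b), holds(c), linked(c), on(a), on(c), ready(c)}
3. bind(c,b)  →  {above(b), holds(a), holds(b), holds(c), linked(c), on(a), on(c), ready(c)}
4. move(b,c)  →  {holds(a), holds(b), holds(c), linked(c), on(a), on(c), ready(b), ready(c)}
5. bind(c,a)  →  {above(a), holds(a), holds(b), holds(c), linked(c), on(a), on(c), ready(b), ready(c)}
6. free(a)  →  {holds(a), holds(b), holds(c), linked(a), linked(c), on(a), on(c), ready(a), ready(b), ready(c)}
optimal plan length = 6; 6 > 2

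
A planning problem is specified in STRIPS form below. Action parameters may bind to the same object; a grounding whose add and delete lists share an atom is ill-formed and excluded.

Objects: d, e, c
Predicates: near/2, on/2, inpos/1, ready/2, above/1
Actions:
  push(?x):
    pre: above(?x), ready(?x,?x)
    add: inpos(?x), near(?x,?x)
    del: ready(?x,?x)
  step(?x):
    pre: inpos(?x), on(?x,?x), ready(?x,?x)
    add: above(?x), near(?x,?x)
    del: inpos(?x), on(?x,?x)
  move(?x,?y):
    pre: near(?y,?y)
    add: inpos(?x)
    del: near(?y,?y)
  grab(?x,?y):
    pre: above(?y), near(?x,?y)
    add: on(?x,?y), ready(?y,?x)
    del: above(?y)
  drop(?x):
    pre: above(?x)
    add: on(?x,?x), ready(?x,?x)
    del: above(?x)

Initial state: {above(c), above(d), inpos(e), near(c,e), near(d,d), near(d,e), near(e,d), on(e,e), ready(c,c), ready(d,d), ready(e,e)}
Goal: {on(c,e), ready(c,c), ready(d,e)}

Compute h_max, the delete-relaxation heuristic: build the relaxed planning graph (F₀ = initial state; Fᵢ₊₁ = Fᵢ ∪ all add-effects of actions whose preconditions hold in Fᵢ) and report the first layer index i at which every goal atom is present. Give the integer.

2

F0 = init (11 atoms)
F1 = F0 ∪ {above(e), inpos(c), inpos(d), near(c,c), near(e,e), on(c,c), on(d,d), on(e,d), ready(d,e)}  (20 atoms)
F2 = F1 ∪ {on(c,e), on(d,e), ready(e,c), ready(e,d)}  (24 atoms)
goal ⊆ F2  ⇒  h_max = 2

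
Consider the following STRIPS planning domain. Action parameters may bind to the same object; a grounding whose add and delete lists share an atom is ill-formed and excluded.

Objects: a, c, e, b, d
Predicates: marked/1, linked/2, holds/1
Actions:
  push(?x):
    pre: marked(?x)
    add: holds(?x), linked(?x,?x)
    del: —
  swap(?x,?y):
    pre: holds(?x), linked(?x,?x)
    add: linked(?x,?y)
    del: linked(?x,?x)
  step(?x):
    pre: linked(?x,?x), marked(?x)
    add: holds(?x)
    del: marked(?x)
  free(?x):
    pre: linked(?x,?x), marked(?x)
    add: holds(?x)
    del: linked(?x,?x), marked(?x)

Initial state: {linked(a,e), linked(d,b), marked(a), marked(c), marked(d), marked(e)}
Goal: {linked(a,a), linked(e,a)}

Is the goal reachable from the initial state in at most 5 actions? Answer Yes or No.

Yes

1. push(a)  →  {holds(a), linked(a,a), linked(a,e), linked(d,b), marked(a), marked(c), marked(d), marked(e)}
2. push(e)  →  {holds(a), holds(e), linked(a,a), linked(a,e), linked(d,b), linked(e,e), marked(a), marked(c), marked(d), marked(e)}
3. swap(e,a)  →  {holds(a), holds(e), linked(a,a), linked(a,e), linked(d,b), linked(e,a), marked(a), marked(c), marked(d), marked(e)}
optimal plan length = 3; 3 ≤ 5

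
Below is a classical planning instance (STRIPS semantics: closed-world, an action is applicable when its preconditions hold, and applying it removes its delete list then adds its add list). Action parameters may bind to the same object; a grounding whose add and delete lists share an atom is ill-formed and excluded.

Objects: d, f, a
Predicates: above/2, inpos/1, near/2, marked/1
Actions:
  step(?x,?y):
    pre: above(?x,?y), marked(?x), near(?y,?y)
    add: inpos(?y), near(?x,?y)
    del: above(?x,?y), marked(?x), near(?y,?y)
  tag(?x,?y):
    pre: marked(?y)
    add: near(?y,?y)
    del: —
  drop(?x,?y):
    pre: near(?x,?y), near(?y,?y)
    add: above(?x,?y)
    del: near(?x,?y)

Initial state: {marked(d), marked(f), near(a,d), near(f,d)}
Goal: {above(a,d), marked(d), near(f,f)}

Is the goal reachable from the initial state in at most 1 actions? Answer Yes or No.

No

1. tag(d,d)  →  {marked(d), marked(f), near(a,d), near(d,d), near(f,d)}
2. tag(d,f)  →  {marked(d), marked(f), near(a,d), near(d,d), near(f,d), near(f,f)}
3. drop(a,d)  →  {above(a,d), marked(d), marked(f), near(d,d), near(f,d), near(f,f)}
optimal plan length = 3; 3 > 1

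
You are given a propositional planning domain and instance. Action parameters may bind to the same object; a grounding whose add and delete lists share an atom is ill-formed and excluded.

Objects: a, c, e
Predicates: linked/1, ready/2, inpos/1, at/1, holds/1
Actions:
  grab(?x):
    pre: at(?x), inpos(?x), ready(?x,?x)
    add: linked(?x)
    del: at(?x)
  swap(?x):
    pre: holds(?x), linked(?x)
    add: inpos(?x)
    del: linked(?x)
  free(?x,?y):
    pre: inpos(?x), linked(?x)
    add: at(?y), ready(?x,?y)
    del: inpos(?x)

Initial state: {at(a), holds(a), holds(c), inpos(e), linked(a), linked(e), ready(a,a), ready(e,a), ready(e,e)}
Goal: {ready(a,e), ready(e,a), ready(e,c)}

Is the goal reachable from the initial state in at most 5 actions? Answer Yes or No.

Yes

1. swap(a)  →  {at(a), holds(a), holds(c), inpos(a), inpos(e), linked(e), ready(a,a), ready(e,a), ready(e,e)}
2. grab(a)  →  {holds(a), holds(c), inpos(a), inpos(e), linked(a), linked(e), ready(a,a), ready(e,a), ready(e,e)}
3. free(a,e)  →  {at(e), holds(a), holds(c), inpos(e), linked(a), linked(e), ready(a,a), ready(a,e), ready(e,a), ready(e,e)}
4. free(e,c)  →  {at(c), at(e), holds(a), holds(c), linked(a), linked(e), ready(a,a), ready(a,e), ready(e,a), ready(e,c), ready(e,e)}
optimal plan length = 4; 4 ≤ 5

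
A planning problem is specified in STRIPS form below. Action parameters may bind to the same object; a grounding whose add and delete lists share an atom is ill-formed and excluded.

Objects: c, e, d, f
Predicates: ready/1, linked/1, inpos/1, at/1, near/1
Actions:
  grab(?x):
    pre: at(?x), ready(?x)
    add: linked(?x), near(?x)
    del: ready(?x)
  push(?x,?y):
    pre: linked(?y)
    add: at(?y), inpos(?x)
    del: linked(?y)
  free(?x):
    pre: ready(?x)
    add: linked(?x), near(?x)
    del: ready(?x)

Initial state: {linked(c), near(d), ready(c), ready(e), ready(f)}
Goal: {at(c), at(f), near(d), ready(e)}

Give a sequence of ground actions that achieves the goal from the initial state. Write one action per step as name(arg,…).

1. push(c,c)  →  {at(c), inpos(c), near(d), ready(c), ready(e), ready(f)}
2. free(f)  →  {at(c), inpos(c), linked(f), near(d), near(f), ready(c), ready(e)}
3. push(c,f)  →  {at(c), at(f), inpos(c), near(d), near(f), ready(c), ready(e)}

push(c,c); free(f); push(c,f)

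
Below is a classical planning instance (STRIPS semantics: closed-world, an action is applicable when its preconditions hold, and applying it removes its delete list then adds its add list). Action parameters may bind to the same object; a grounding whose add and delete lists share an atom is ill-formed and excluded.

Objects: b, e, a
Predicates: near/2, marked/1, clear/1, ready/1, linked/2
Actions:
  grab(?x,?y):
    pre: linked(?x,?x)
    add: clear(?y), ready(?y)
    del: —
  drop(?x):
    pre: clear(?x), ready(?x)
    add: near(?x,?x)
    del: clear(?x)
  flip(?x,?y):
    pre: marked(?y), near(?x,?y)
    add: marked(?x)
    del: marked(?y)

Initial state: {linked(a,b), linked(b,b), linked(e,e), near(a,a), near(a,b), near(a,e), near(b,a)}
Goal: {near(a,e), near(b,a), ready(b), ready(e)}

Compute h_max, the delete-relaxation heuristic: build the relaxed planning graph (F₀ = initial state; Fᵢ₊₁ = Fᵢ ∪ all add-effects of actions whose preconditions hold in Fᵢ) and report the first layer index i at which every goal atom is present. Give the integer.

F0 = init (7 atoms)
F1 = F0 ∪ {clear(a), clear(b), clear(e), ready(a), ready(b), ready(e)}  (13 atoms)
goal ⊆ F1  ⇒  h_max = 1

1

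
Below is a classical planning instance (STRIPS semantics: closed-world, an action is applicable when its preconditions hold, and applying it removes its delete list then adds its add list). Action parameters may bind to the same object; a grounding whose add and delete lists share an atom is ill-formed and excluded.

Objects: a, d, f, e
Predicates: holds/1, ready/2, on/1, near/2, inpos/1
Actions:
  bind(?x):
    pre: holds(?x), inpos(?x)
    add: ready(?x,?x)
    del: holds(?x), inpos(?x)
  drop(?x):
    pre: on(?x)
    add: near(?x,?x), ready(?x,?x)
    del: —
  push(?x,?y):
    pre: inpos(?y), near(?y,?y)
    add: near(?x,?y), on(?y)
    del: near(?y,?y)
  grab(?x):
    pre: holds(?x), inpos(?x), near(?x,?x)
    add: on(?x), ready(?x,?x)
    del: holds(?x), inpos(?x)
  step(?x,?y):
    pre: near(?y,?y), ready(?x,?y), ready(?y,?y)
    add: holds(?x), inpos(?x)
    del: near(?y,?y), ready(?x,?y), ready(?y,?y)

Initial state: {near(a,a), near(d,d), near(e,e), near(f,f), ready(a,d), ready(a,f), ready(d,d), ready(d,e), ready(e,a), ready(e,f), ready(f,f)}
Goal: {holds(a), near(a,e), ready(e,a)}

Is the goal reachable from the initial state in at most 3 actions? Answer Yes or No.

Yes

1. step(a,d)  →  {holds(a), inpos(a), near(a,a), near(e,e), near(f,f), ready(a,f), ready(d,e), ready(e,a), ready(e,f), ready(f,f)}
2. step(e,f)  →  {holds(a), holds(e), inpos(a), inpos(e), near(a,a), near(e,e), ready(a,f), ready(d,e), ready(e,a)}
3. push(a,e)  →  {holds(a), holds(e), inpos(a), inpos(e), near(a,a), near(a,e), on(e), ready(a,f), ready(d,e), ready(e,a)}
optimal plan length = 3; 3 ≤ 3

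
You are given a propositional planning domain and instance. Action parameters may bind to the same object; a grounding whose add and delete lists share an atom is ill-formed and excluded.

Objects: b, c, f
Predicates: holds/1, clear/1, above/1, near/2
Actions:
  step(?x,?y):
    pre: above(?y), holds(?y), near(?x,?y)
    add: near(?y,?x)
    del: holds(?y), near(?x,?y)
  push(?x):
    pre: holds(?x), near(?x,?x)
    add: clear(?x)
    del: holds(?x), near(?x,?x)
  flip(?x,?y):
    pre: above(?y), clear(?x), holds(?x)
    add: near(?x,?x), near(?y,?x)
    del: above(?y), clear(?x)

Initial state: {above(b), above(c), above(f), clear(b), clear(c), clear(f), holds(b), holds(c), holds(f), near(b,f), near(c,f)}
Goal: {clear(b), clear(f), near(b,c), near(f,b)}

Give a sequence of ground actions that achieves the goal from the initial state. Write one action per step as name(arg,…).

step(b,f); flip(c,b)

1. step(b,f)  →  {above(b), above(c), above(f), clear(b), clear(c), clear(f), holds(b), holds(c), near(c,f), near(f,b)}
2. flip(c,b)  →  {above(c), above(f), clear(b), clear(f), holds(b), holds(c), near(b,c), near(c,c), near(c,f), near(f,b)}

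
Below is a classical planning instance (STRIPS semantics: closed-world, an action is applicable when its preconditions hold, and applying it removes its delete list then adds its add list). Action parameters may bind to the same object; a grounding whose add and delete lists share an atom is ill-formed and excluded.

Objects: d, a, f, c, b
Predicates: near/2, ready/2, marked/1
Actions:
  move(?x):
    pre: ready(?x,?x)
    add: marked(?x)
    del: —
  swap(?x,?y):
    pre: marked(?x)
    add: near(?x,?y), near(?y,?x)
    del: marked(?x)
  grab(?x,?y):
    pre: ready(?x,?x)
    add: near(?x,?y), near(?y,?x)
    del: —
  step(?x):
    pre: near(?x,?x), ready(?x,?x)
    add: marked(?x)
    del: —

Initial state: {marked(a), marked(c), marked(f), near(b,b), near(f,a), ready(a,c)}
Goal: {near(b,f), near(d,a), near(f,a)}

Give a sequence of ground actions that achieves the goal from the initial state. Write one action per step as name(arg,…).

swap(a,d); swap(f,b)

1. swap(a,d)  →  {marked(c), marked(f), near(a,d), near(b,b), near(d,a), near(f,a), ready(a,c)}
2. swap(f,b)  →  {marked(c), near(a,d), near(b,b), near(b,f), near(d,a), near(f,a), near(f,b), ready(a,c)}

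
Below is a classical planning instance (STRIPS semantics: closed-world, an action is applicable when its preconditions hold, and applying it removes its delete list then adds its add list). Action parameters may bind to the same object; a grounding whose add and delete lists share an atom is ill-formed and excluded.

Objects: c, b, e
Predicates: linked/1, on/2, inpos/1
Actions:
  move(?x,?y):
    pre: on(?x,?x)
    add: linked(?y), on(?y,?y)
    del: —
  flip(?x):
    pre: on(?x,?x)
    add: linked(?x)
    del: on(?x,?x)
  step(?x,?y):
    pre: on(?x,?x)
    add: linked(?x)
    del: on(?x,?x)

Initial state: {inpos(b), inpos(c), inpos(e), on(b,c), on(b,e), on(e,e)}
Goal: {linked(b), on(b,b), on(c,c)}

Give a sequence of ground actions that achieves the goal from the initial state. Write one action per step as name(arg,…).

move(e,c); move(c,b)

1. move(e,c)  →  {inpos(b), inpos(c), inpos(e), linked(c), on(b,c), on(b,e), on(c,c), on(e,e)}
2. move(c,b)  →  {inpos(b), inpos(c), inpos(e), linked(b), linked(c), on(b,b), on(b,c), on(b,e), on(c,c), on(e,e)}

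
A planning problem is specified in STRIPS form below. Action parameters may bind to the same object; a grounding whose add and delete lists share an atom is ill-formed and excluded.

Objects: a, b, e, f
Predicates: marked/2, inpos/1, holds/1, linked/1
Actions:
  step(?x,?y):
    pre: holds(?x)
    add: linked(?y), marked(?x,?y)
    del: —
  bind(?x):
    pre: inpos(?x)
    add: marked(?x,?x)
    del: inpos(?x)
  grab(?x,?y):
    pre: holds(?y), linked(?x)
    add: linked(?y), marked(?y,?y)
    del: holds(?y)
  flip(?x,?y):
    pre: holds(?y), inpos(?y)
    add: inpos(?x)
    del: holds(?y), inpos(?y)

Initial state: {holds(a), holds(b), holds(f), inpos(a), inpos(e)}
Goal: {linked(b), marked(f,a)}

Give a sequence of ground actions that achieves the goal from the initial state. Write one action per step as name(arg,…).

step(a,b); step(f,a)

1. step(a,b)  →  {holds(a), holds(b), holds(f), inpos(a), inpos(e), linked(b), marked(a,b)}
2. step(f,a)  →  {holds(a), holds(b), holds(f), inpos(a), inpos(e), linked(a), linked(b), marked(a,b), marked(f,a)}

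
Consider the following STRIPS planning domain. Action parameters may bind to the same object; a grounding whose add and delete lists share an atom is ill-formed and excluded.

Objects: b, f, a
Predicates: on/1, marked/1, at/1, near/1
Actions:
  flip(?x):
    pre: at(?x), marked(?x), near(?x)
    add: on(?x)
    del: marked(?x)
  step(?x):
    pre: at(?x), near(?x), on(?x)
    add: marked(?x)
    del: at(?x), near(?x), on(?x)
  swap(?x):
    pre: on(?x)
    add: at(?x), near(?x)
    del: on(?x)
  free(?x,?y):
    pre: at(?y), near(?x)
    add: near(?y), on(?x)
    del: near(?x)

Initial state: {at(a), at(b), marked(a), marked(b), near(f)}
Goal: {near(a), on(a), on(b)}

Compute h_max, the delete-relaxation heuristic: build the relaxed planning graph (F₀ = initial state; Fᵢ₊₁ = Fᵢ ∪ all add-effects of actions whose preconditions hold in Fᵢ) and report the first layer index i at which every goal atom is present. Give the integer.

2

F0 = init (5 atoms)
F1 = F0 ∪ {near(a), near(b), on(f)}  (8 atoms)
F2 = F1 ∪ {at(f), on(a), on(b)}  (11 atoms)
goal ⊆ F2  ⇒  h_max = 2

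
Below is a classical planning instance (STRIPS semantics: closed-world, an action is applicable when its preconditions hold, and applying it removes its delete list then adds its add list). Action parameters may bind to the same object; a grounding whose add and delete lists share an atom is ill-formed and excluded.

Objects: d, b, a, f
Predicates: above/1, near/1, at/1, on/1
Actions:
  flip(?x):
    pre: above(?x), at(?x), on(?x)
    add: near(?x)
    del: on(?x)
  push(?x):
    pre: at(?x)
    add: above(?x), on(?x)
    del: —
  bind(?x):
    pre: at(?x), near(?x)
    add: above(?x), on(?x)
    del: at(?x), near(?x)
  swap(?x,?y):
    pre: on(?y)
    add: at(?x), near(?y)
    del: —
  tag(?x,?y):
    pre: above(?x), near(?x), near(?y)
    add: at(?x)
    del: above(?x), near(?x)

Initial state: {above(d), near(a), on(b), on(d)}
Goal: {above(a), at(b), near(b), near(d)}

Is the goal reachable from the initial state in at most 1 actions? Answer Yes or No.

1. swap(b,d)  →  {above(d), at(b), near(a), near(d), on(b), on(d)}
2. swap(a,b)  →  {above(d), at(a), at(b), near(a), near(b), near(d), on(b), on(d)}
3. push(a)  →  {above(a), above(d), at(a), at(b), near(a), near(b), near(d), on(a), on(b), on(d)}
optimal plan length = 3; 3 > 1

No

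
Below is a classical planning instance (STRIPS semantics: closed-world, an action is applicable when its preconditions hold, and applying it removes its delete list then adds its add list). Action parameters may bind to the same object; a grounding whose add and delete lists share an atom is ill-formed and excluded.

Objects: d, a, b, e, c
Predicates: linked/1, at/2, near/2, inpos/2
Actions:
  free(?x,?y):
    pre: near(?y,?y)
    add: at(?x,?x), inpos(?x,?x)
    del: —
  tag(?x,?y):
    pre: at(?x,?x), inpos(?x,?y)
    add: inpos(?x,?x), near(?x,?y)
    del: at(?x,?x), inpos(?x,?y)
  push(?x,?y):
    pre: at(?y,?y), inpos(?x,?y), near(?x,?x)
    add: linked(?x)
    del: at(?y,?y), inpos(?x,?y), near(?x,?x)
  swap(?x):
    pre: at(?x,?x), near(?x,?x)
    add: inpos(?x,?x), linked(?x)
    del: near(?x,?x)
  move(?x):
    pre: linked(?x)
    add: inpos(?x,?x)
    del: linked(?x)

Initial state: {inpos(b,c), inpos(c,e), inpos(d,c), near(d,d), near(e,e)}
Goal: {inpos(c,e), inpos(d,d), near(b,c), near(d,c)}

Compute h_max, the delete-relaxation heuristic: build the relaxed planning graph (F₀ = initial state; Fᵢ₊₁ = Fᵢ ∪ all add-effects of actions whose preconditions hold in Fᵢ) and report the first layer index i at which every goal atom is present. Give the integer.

F0 = init (5 atoms)
F1 = F0 ∪ {at(a,a), at(b,b), at(c,c), at(d,d), at(e,e), inpos(a,a), inpos(b,b), inpos(c,c), inpos(d,d), inpos(e,e)}  (15 atoms)
F2 = F1 ∪ {linked(d), linked(e), near(b,c), near(c,e), near(d,c)}  (20 atoms)
goal ⊆ F2  ⇒  h_max = 2

2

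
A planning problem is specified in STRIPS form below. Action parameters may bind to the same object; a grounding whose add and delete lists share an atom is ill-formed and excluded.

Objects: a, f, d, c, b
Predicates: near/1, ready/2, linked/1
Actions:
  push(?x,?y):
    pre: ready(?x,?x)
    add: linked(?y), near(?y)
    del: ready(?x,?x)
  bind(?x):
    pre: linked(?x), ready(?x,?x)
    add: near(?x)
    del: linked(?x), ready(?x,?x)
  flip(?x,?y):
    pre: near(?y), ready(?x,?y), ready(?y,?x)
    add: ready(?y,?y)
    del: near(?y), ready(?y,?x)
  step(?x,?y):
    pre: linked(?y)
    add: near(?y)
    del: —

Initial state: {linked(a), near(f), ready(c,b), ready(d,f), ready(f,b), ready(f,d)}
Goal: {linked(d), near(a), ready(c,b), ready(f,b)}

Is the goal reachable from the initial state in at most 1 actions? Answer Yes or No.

1. flip(d,f)  →  {linked(a), ready(c,b), ready(d,f), ready(f,b), ready(f,f)}
2. push(f,d)  →  {linked(a), linked(d), near(d), ready(c,b), ready(d,f), ready(f,b)}
3. step(a,a)  →  {linked(a), linked(d), near(a), near(d), ready(c,b), ready(d,f), ready(f,b)}
optimal plan length = 3; 3 > 1

No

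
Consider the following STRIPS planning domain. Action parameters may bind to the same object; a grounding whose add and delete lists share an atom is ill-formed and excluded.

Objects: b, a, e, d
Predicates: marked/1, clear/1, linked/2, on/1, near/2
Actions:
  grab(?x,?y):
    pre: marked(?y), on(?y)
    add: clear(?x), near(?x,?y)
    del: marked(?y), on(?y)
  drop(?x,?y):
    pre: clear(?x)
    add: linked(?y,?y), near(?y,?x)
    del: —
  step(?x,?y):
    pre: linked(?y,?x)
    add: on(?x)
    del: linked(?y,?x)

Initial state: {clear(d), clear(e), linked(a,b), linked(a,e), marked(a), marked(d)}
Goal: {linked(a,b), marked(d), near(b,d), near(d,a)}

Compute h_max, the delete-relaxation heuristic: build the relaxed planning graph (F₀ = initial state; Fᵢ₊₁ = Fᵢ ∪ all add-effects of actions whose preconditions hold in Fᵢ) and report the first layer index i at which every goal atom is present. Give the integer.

F0 = init (6 atoms)
F1 = F0 ∪ {linked(a,a), linked(b,b), linked(d,d), linked(e,e), near(a,d), near(a,e), near(b,d), near(b,e), near(d,d), near(d,e), near(e,d), near(e,e), on(b), on(e)}  (20 atoms)
F2 = F1 ∪ {on(a), on(d)}  (22 atoms)
F3 = F2 ∪ {clear(a), clear(b), near(a,a), near(b,a), near(d,a), near(e,a)}  (28 atoms)
goal ⊆ F3  ⇒  h_max = 3

3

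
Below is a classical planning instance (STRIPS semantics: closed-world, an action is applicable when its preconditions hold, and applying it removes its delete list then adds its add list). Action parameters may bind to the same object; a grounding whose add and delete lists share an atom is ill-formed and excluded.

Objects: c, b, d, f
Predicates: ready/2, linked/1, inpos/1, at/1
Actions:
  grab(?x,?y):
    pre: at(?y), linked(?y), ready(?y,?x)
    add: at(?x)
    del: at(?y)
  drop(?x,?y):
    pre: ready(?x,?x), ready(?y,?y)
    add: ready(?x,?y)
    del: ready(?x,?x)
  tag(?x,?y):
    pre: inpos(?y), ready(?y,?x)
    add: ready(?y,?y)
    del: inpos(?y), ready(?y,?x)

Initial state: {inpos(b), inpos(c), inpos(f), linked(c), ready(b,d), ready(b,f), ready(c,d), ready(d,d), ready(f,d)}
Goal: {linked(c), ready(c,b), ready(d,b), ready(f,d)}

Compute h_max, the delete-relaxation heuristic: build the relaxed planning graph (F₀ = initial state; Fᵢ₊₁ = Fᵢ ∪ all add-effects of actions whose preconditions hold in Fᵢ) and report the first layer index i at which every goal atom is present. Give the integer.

2

F0 = init (9 atoms)
F1 = F0 ∪ {ready(b,b), ready(c,c), ready(f,f)}  (12 atoms)
F2 = F1 ∪ {ready(b,c), ready(c,b), ready(c,f), ready(d,b), ready(d,c), ready(d,f), ready(f,b), ready(f,c)}  (20 atoms)
goal ⊆ F2  ⇒  h_max = 2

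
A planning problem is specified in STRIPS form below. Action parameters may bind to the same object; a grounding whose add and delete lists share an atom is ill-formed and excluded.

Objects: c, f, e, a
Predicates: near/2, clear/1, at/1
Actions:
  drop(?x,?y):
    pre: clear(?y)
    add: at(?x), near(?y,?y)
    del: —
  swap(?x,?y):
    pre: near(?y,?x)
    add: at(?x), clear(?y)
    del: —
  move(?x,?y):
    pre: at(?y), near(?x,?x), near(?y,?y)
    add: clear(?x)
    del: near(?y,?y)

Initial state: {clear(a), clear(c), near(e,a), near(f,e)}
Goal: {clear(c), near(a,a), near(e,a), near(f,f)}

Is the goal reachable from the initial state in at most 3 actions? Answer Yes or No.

Yes

1. drop(c,a)  →  {at(c), clear(a), clear(c), near(a,a), near(e,a), near(f,e)}
2. swap(e,f)  →  {at(c), at(e), clear(a), clear(c), clear(f), near(a,a), near(e,a), near(f,e)}
3. drop(c,f)  →  {at(c), at(e), clear(a), clear(c), clear(f), near(a,a), near(e,a), near(f,e), near(f,f)}
optimal plan length = 3; 3 ≤ 3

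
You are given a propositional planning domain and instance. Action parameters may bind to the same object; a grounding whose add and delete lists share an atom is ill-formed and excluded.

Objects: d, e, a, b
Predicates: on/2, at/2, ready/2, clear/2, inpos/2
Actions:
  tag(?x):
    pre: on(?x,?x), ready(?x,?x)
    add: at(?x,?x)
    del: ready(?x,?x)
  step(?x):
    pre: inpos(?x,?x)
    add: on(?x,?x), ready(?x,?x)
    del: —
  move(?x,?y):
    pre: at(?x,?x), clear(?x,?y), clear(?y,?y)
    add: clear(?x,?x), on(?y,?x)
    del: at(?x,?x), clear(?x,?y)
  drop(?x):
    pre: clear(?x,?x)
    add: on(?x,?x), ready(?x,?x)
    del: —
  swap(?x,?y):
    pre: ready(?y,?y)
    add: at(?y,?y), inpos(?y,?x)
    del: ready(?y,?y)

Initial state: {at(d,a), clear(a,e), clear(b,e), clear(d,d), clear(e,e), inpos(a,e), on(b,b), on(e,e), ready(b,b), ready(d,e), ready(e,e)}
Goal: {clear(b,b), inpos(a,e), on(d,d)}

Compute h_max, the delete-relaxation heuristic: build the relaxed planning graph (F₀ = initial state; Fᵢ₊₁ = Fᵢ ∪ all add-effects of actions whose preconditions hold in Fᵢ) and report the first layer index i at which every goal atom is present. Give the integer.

2

F0 = init (11 atoms)
F1 = F0 ∪ {at(b,b), at(e,e), inpos(b,a), inpos(b,b), inpos(b,d), inpos(b,e), inpos(e,a), inpos(e,b), inpos(e,d), inpos(e,e), on(d,d), ready(d,d)}  (23 atoms)
F2 = F1 ∪ {at(d,d), clear(b,b), inpos(d,a), inpos(d,b), inpos(d,d), inpos(d,e), on(e,b)}  (30 atoms)
goal ⊆ F2  ⇒  h_max = 2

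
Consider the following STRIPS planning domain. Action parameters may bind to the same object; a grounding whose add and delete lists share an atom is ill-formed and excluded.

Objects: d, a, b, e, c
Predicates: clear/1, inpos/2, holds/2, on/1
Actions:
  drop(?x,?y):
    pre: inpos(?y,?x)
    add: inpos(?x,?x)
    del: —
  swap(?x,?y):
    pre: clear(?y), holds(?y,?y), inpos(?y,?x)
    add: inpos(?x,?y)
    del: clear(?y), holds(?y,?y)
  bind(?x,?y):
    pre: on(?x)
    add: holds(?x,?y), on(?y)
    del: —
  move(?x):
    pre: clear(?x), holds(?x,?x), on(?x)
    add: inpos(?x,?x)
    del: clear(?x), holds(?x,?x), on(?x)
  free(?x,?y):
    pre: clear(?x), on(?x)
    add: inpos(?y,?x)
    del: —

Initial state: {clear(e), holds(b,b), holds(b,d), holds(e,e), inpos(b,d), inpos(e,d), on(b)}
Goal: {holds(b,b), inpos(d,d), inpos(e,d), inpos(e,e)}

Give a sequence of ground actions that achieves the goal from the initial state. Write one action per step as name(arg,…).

drop(d,b); swap(d,e); drop(e,d)

1. drop(d,b)  →  {clear(e), holds(b,b), holds(b,d), holds(e,e), inpos(b,d), inpos(d,d), inpos(e,d), on(b)}
2. swap(d,e)  →  {holds(b,b), holds(b,d), inpos(b,d), inpos(d,d), inpos(d,e), inpos(e,d), on(b)}
3. drop(e,d)  →  {holds(b,b), holds(b,d), inpos(b,d), inpos(d,d), inpos(d,e), inpos(e,d), inpos(e,e), on(b)}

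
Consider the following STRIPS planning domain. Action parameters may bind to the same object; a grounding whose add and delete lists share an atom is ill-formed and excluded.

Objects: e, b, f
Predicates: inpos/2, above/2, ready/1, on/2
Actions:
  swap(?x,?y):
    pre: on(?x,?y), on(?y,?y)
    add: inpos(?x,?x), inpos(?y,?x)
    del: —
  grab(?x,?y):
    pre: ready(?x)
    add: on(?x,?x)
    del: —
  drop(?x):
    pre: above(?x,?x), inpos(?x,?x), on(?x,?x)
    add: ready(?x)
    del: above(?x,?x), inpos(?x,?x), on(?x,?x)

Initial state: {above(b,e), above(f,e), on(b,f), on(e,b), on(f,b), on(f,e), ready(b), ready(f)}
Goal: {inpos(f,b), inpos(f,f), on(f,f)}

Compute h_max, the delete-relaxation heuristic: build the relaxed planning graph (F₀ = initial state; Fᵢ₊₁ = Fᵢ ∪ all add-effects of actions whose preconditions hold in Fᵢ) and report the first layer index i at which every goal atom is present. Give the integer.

F0 = init (8 atoms)
F1 = F0 ∪ {on(b,b), on(f,f)}  (10 atoms)
F2 = F1 ∪ {inpos(b,b), inpos(b,e), inpos(b,f), inpos(e,e), inpos(f,b), inpos(f,f)}  (16 atoms)
goal ⊆ F2  ⇒  h_max = 2

2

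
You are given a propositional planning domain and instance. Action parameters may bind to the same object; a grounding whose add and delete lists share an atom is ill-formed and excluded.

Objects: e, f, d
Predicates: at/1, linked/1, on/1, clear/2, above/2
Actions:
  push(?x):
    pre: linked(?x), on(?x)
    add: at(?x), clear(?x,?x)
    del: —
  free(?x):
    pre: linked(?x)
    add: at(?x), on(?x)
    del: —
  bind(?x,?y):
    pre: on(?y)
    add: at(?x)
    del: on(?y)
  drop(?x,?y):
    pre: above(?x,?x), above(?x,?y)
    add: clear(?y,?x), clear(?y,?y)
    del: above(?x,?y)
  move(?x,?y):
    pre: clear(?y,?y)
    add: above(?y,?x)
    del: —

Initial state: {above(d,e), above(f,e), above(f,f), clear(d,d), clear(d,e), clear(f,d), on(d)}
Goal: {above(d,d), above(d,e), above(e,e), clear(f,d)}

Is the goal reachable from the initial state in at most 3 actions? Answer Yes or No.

1. drop(f,e)  →  {above(d,e), above(f,f), clear(d,d), clear(d,e), clear(e,e), clear(e,f), clear(f,d), on(d)}
2. move(e,e)  →  {above(d,e), above(e,e), above(f,f), clear(d,d), clear(d,e), clear(e,e), clear(e,f), clear(f,d), on(d)}
3. move(d,d)  →  {above(d,d), above(d,e), above(e,e), above(f,f), clear(d,d), clear(d,e), clear(e,e), clear(e,f), clear(f,d), on(d)}
optimal plan length = 3; 3 ≤ 3

Yes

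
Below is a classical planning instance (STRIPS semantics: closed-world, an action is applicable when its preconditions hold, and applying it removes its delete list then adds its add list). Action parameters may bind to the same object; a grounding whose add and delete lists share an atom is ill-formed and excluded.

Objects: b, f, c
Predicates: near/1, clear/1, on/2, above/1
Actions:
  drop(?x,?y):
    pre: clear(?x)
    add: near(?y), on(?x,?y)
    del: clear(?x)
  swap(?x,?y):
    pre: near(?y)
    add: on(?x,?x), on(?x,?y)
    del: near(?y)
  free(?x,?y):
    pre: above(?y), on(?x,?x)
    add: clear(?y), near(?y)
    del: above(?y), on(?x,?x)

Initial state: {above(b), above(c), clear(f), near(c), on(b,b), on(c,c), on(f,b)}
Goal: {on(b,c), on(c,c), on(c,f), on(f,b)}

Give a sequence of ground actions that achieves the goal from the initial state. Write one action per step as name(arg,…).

1. drop(f,f)  →  {above(b), above(c), near(c), near(f), on(b,b), on(c,c), on(f,b), on(f,f)}
2. swap(b,c)  →  {above(b), above(c), near(f), on(b,b), on(b,c), on(c,c), on(f,b), on(f,f)}
3. swap(c,f)  →  {above(b), above(c), on(b,b), on(b,c), on(c,c), on(c,f), on(f,b), on(f,f)}

drop(f,f); swap(b,c); swap(c,f)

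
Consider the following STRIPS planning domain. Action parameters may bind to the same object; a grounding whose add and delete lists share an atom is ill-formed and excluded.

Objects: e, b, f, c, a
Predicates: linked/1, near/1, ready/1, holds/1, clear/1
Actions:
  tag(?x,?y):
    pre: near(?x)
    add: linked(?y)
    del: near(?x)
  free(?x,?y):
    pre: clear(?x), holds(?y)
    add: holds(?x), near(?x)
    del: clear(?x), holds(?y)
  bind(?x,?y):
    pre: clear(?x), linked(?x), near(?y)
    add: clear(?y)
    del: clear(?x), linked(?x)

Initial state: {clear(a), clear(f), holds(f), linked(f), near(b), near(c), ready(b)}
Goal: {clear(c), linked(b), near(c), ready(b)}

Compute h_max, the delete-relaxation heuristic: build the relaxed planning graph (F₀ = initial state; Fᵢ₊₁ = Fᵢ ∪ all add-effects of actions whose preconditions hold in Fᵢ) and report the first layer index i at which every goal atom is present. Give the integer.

1

F0 = init (7 atoms)
F1 = F0 ∪ {clear(b), clear(c), holds(a), linked(a), linked(b), linked(c), linked(e), near(a)}  (15 atoms)
goal ⊆ F1  ⇒  h_max = 1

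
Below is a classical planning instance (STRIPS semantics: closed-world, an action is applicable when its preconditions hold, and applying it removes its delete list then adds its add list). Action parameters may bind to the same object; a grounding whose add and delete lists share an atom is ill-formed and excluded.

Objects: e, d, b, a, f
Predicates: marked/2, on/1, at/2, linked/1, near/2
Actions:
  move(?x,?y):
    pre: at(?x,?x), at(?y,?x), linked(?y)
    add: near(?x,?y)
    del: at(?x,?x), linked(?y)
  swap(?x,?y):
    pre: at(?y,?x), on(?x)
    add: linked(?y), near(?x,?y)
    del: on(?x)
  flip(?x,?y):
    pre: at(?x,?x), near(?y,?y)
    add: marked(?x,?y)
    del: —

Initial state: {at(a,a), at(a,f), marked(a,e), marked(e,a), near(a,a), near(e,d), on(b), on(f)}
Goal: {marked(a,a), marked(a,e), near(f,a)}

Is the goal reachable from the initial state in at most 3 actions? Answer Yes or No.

1. swap(f,a)  →  {at(a,a), at(a,f), linked(a), marked(a,e), marked(e,a), near(a,a), near(e,d), near(f,a), on(b)}
2. flip(a,a)  →  {at(a,a), at(a,f), linked(a), marked(a,a), marked(a,e), marked(e,a), near(a,a), near(e,d), near(f,a), on(b)}
optimal plan length = 2; 2 ≤ 3

Yes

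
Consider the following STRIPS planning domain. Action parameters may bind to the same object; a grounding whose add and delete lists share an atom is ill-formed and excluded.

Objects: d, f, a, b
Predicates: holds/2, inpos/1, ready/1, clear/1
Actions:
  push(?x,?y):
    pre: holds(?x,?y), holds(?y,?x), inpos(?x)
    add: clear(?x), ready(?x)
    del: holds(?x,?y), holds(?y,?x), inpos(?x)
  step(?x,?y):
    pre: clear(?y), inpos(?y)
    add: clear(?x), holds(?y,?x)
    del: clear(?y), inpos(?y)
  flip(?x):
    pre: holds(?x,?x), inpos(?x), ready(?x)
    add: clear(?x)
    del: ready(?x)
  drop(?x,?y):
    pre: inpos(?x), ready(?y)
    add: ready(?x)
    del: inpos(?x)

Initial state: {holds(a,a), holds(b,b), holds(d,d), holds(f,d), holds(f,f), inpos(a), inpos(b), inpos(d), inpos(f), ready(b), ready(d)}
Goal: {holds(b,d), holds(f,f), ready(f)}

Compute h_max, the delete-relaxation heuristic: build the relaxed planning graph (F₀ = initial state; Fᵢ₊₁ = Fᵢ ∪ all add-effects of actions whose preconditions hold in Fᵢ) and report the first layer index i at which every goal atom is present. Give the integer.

2

F0 = init (11 atoms)
F1 = F0 ∪ {clear(a), clear(b), clear(d), clear(f), ready(a), ready(f)}  (17 atoms)
F2 = F1 ∪ {holds(a,b), holds(a,d), holds(a,f), holds(b,a), holds(b,d), holds(b,f), holds(d,a), holds(d,b), holds(d,f), holds(f,a), holds(f,b)}  (28 atoms)
goal ⊆ F2  ⇒  h_max = 2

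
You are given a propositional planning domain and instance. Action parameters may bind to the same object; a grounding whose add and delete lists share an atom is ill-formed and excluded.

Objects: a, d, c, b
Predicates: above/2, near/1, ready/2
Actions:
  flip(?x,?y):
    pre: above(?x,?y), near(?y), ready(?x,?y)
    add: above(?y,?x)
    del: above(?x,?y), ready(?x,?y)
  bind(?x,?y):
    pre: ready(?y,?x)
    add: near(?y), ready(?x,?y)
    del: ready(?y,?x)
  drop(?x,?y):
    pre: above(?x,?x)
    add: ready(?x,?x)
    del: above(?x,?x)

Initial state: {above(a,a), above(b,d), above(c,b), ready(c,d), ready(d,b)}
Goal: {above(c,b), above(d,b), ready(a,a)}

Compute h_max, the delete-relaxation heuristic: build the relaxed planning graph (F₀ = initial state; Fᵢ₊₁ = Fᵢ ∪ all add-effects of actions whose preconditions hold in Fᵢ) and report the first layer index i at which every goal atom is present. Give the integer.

F0 = init (5 atoms)
F1 = F0 ∪ {near(c), near(d), ready(a,a), ready(b,d), ready(d,c)}  (10 atoms)
F2 = F1 ∪ {above(d,b), near(b)}  (12 atoms)
goal ⊆ F2  ⇒  h_max = 2

2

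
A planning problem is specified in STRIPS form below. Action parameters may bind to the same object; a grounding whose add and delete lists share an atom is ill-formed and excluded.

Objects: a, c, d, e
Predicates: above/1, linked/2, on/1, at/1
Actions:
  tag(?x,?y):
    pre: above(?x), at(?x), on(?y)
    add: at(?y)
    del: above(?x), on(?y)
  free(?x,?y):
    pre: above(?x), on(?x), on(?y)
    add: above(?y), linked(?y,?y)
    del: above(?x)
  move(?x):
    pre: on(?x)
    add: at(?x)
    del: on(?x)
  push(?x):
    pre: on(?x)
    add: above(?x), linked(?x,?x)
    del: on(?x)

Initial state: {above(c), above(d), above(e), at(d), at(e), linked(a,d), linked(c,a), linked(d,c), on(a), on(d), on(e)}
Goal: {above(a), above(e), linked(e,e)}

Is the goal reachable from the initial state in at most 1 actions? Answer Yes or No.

1. free(d,a)  →  {above(a), above(c), above(e), at(d), at(e), linked(a,a), linked(a,d), linked(c,a), linked(d,c), on(a), on(d), on(e)}
2. push(e)  →  {above(a), above(c), above(e), at(d), at(e), linked(a,a), linked(a,d), linked(c,a), linked(d,c), linked(e,e), on(a), on(d)}
optimal plan length = 2; 2 > 1

No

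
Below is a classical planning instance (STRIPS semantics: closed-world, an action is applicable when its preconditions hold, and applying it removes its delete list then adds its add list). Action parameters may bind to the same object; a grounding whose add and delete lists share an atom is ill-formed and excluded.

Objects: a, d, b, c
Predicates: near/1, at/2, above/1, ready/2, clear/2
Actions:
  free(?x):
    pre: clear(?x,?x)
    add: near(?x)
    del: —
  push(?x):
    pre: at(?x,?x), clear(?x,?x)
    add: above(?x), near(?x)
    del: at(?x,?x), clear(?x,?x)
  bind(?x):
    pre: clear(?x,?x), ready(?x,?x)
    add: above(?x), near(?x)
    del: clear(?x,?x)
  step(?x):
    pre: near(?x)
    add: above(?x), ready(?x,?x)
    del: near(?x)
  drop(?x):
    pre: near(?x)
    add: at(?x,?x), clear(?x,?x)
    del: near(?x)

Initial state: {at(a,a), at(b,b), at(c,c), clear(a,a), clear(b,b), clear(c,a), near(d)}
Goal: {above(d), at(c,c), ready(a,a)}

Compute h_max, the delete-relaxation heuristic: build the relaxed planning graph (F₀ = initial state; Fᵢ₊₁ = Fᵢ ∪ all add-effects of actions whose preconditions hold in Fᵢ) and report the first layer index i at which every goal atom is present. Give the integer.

F0 = init (7 atoms)
F1 = F0 ∪ {above(a), above(b), above(d), at(d,d), clear(d,d), near(a), near(b), ready(d,d)}  (15 atoms)
F2 = F1 ∪ {ready(a,a), ready(b,b)}  (17 atoms)
goal ⊆ F2  ⇒  h_max = 2

2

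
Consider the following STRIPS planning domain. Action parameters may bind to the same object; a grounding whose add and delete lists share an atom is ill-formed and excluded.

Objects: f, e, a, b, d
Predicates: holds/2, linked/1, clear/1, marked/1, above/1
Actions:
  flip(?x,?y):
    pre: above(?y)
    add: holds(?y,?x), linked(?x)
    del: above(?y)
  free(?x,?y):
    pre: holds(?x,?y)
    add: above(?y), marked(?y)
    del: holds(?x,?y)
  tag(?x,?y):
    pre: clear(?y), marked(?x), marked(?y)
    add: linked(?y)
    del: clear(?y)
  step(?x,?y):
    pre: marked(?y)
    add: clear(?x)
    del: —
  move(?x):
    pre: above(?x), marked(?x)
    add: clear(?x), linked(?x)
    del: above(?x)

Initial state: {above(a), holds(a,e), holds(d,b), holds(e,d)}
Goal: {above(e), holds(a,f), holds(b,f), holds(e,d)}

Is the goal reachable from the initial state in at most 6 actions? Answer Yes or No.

1. flip(f,a)  →  {holds(a,e), holds(a,f), holds(d,b), holds(e,d), linked(f)}
2. free(a,e)  →  {above(e), holds(a,f), holds(d,b), holds(e,d), linked(f), marked(e)}
3. free(d,b)  →  {above(b), above(e), holds(a,f), holds(e,d), linked(f), marked(b), marked(e)}
4. flip(f,b)  →  {above(e), holds(a,f), holds(b,f), holds(e,d), linked(f), marked(b), marked(e)}
optimal plan length = 4; 4 ≤ 6

Yes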